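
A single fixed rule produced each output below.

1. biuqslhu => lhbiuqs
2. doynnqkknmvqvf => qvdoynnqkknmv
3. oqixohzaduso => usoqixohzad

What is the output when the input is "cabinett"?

The rule is to delete the last character, then move the last 2 characters to the front (rotate right by 2).
"cabinett" → "cabinet" → "etcabin".
(Check on "biuqslhu": → "biuqslh" → "lhbiuqs" ✓)

etcabin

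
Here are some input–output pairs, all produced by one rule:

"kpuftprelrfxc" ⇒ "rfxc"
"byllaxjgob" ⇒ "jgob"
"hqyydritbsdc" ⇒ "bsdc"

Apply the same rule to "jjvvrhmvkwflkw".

The pattern: keep only the last 4 characters.
On "jjvvrhmvkwflkw" that produces "flkw".

flkw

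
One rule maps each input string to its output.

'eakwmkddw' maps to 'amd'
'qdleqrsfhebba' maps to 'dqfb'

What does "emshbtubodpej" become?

The rule is to keep one character in every 3, starting at position 2 (positions 2nd, 5th, 8th, ...).
So "emshbtubodpej" becomes "mbbp".

mbbp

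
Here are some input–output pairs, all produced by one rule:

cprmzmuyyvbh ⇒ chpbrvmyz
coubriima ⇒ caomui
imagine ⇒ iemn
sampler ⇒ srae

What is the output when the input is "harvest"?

Rule — take characters alternately from the front and the back (1st, last, 2nd, 2nd-last, ...), then delete the last 3 characters.
Applying both steps to "harvest": "htasrev", then "htas".
(Check on "imagine": → "iemnaig" → "iemn" ✓)

htas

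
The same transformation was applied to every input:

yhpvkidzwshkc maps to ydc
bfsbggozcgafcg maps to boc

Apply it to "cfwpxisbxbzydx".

What's happening: keep every other character starting from the first (positions 1st, 3rd, 5th, ...), then keep one character in every 3, starting at position 1 (positions 1st, 4th, 7th, ...).
Working it through for "cfwpxisbxbzydx": intermediate "cwxsxzd", final "csd".
(Check on "bfsbggozcgafcg": → "bsgocac" → "boc" ✓)

csd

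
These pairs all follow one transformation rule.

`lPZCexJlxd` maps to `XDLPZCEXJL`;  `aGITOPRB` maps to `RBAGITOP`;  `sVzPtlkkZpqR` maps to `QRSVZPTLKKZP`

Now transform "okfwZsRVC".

Each output is the input with this applied: move the last 2 characters to the front (rotate right by 2), then convert every letter to uppercase.
Doing the same to "okfwZsRVC": "VCOKFWZSR".

VCOKFWZSR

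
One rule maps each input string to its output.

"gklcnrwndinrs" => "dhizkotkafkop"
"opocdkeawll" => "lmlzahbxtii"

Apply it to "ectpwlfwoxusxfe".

Each output is the input with this applied: shift every letter 3 places backward in the alphabet (wrapping around).
For "ectpwlfwoxusxfe" the result is "bzqmtictlurpucb".

bzqmtictlurpucb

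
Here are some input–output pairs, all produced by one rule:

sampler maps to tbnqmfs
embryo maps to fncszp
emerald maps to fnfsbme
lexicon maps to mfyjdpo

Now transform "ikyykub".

In each case the input is transformed by: shift every letter 1 place forward in the alphabet (wrapping around).
So "ikyykub" becomes "jlzzlvc".

jlzzlvc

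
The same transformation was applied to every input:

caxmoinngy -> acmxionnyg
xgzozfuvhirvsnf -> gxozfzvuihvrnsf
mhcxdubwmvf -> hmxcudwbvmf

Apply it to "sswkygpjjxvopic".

sskwgyjpxjovipc

Looking at the pairs, the operation is to swap each adjacent pair of characters (1↔2, 3↔4, ...).
For "sswkygpjjxvopic" the result is "sskwgyjpxjovipc".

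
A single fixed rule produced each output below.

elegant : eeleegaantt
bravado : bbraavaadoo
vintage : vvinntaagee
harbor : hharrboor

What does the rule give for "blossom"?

bbloosssomm

Looking at the pairs, the operation is to repeat every character 3 times, then keep every other character starting from the first (positions 1st, 3rd, 5th, ...).
"blossom" → "bbblllooossssssooommm" → "bbloosssomm".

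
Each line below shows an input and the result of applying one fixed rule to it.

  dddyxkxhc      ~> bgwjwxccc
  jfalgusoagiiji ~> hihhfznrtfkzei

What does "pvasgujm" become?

litfrzuo

Each output is the input with this applied: shift every letter 1 place backward in the alphabet (wrapping around), then reverse the string.
Working it through for "pvasgujm": intermediate "ouzrftil", final "litfrzuo".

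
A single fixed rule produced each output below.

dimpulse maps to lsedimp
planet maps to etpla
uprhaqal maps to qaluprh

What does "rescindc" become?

Rule — swap the front and back halves of the string, then delete the first character.
For "rescindc", step one produces "indcresc"; step two turns that into "ndcresc".
(Check on "uprhaqal": → "aqaluprh" → "qaluprh" ✓)

ndcresc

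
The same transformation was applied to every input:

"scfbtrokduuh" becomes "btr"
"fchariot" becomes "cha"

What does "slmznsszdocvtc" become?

What's happening: swap the front and back halves of the string, then keep only the last 3 characters.
Applying both steps to "slmznsszdocvtc": "zdocvtcslmznss", then "nss".

nss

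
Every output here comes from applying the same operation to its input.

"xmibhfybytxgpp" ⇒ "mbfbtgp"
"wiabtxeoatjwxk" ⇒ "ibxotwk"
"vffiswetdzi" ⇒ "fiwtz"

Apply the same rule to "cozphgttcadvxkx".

Rule — keep every other character starting from the second (positions 2nd, 4th, 6th, ...).
"cozphgttcadvxkx" → "opgtavk".

opgtavk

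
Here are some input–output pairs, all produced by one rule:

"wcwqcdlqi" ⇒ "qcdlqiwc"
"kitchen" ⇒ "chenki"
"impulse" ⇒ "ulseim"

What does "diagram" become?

gramdi

Looking at the pairs, the operation is to move the first 3 characters to the end (rotate left by 3), then delete the last character.
For "diagram", step one produces "gramdia"; step two turns that into "gramdi".
(Check on "kitchen": → "chenkit" → "chenki" ✓)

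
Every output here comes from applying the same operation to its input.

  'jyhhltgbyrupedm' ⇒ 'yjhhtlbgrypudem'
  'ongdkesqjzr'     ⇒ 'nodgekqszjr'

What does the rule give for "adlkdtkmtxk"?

dakltdmkxtk

The rule is to swap each adjacent pair of characters (1↔2, 3↔4, ...).
On "adlkdtkmtxk" that produces "dakltdmkxtk".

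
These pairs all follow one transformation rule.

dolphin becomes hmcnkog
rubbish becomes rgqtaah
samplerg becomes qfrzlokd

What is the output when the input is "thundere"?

qdsgtmcd

In each case the input is transformed by: shift every letter 1 place backward in the alphabet (wrapping around), then move the last 2 characters to the front (rotate right by 2).
On "thundere": the first step gives "sgtmcdqd", and the second then gives "qdsgtmcd".
(Check on "rubbish": → "qtaahrg" → "rgqtaah" ✓)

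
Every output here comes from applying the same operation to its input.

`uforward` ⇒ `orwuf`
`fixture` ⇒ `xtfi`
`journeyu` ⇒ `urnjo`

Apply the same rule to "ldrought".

rould

The pattern: delete the last 3 characters, then move the first 2 characters to the end (rotate left by 2).
For "ldrought", step one produces "ldrou"; step two turns that into "rould".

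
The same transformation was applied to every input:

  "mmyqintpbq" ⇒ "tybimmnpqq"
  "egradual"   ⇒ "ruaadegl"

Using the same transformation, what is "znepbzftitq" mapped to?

zzbefinpqtt

The pattern: sort the characters into alphabetical order, then move the last 2 characters to the front (rotate right by 2).
Working it through for "znepbzftitq": intermediate "befinpqttzz", final "zzbefinpqtt".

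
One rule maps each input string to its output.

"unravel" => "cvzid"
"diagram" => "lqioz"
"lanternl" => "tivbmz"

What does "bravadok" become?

jzidil

The transformation: delete the last 2 characters, then shift every letter 8 places forward in the alphabet (wrapping around).
"bravadok" → "bravad" → "jzidil".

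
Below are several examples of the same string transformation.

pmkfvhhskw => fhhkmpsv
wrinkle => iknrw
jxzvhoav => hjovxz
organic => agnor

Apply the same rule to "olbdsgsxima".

bdgilossx

Looking at the pairs, the operation is to delete the last 2 characters, then sort the characters into alphabetical order.
"olbdsgsxima" → "olbdsgsxi" → "bdgilossx".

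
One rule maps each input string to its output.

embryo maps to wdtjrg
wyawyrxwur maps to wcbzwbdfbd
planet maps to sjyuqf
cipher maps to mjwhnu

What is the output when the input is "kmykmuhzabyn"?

What's happening: shift every letter 5 places forward in the alphabet (wrapping around), then swap the front and back halves of the string.
"kmykmuhzabyn" → "prdprzmefgds" → "mefgdsprdprz".
(Check on "embryo": → "jrgwdt" → "wdtjrg" ✓)

mefgdsprdprz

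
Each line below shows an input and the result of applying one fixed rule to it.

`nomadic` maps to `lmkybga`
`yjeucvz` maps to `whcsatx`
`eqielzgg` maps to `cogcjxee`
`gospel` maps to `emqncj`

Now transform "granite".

epylgrc

The transformation: shift every letter 2 places backward in the alphabet (wrapping around).
Applying that to "granite" gives "epylgrc".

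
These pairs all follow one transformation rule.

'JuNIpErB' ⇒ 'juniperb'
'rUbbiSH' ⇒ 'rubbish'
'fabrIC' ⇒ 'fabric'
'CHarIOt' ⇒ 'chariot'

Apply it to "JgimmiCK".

jgimmick

The transformation: convert every letter to lowercase.
For "JgimmiCK" the result is "jgimmick".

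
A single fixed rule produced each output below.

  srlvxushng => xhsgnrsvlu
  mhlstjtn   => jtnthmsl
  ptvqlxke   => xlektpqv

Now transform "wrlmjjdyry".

jydyrrwmlj

Each output is the input with this applied: swap each adjacent pair of characters (1↔2, 3↔4, ...), then swap the front and back halves of the string.
Working it through for "wrlmjjdyry": intermediate "rwmljjydyr", final "jydyrrwmlj".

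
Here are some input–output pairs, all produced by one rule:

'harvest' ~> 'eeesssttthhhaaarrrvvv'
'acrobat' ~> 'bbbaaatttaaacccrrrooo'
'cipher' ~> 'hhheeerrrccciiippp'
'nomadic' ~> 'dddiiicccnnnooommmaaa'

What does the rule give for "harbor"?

bbbooorrrhhhaaarrr

Each output is the input with this applied: move the last 3 characters to the front (rotate right by 3), then repeat every character 3 times.
Starting from "harbor": after the first operation, "borhar"; after the second, "bbbooorrrhhhaaarrr".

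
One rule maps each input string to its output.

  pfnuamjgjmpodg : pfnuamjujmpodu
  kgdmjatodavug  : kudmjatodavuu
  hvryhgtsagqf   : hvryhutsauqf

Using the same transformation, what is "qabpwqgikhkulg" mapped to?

qabpwquikhkulu

The pattern: replace every "g" with "u".
Applying that to "qabpwqgikhkulg" gives "qabpwquikhkulu".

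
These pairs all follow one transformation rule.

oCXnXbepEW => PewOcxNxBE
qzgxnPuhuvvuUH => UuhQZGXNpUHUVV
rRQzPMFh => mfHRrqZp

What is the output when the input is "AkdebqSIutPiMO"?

The pattern: flip the case of every letter, then move the last 3 characters to the front (rotate right by 3).
Starting from "AkdebqSIutPiMO": after the first operation, "aKDEBQsiUTpImo"; after the second, "ImoaKDEBQsiUTp".
(Check on "qzgxnPuhuvvuUH": → "QZGXNpUHUVVUuh" → "UuhQZGXNpUHUVV" ✓)

ImoaKDEBQsiUTp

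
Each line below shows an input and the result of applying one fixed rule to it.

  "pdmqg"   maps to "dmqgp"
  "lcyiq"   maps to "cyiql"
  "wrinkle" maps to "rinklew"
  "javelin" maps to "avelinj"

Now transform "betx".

etxb

The transformation: move the first character to the end.
For "betx" the result is "etxb".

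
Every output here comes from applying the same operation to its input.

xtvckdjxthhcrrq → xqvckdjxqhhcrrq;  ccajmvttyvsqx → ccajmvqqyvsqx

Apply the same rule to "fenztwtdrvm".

Rule — replace every "t" with "q".
So "fenztwtdrvm" becomes "fenzqwqdrvm".

fenzqwqdrvm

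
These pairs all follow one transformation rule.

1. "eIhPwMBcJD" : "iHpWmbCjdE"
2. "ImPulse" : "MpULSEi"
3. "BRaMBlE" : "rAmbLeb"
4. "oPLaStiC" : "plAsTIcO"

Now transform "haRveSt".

ArVEsTH

The rule is to flip the case of every letter, then move the first character to the end.
Applying both steps to "haRveSt": "HArVEsT", then "ArVEsTH".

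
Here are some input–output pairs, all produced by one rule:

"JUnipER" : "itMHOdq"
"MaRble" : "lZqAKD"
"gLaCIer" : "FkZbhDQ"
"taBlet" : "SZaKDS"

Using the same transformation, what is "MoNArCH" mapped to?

The pattern: shift every letter 1 place backward in the alphabet (wrapping around), then flip the case of every letter.
"MoNArCH" → "LnMZqBG" → "lNmzQbg".

lNmzQbg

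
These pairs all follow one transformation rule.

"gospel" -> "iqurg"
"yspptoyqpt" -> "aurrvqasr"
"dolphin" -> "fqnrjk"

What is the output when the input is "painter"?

Looking at the pairs, the operation is to shift every letter 2 places forward in the alphabet (wrapping around), then delete the last character.
On "painter": the first step gives "rckpvgt", and the second then gives "rckpvg".
(Check on "yspptoyqpt": → "aurrvqasrv" → "aurrvqasr" ✓)

rckpvg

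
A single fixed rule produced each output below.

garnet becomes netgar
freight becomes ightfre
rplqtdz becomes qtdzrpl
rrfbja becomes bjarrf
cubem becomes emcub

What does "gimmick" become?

Each output is the input with this applied: move the first 3 characters to the end (rotate left by 3).
For "gimmick" the result is "mickgim".

mickgim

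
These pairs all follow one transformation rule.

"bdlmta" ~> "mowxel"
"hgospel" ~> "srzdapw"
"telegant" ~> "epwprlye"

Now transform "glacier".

rwlntpc

Looking at the pairs, the operation is to shift every letter 11 places forward in the alphabet (wrapping around).
On "glacier" that produces "rwlntpc".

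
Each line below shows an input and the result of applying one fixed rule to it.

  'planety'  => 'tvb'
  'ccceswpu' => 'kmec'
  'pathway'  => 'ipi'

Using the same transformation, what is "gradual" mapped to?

Looking at the pairs, the operation is to keep every other character starting from the second (positions 2nd, 4th, 6th, ...), then shift every letter 8 places forward in the alphabet (wrapping around).
Applying both steps to "gradual": "rda", then "zli".

zli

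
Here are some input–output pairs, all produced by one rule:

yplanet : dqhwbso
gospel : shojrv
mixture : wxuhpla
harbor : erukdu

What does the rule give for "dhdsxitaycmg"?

valwdbfpjgkg

In each case the input is transformed by: move the first 3 characters to the end (rotate left by 3), then shift every letter 3 places forward in the alphabet (wrapping around).
Working it through for "dhdsxitaycmg": intermediate "sxitaycmgdhd", final "valwdbfpjgkg".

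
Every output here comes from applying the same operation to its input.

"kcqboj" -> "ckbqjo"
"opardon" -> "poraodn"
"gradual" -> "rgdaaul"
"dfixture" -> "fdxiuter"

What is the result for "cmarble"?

Rule — swap each adjacent pair of characters (1↔2, 3↔4, ...).
For "cmarble" the result is "mcralbe".

mcralbe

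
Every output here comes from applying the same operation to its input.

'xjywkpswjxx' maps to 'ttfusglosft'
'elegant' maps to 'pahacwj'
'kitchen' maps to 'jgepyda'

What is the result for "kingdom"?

igejczk

Each output is the input with this applied: move the last character to the front, then shift every letter 4 places backward in the alphabet (wrapping around).
Starting from "kingdom": after the first operation, "mkingdo"; after the second, "igejczk".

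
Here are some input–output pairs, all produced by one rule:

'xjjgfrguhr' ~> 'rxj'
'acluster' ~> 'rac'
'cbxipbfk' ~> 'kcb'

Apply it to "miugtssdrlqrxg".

The pattern: move the last character to the front, then keep only the first 3 characters.
On "miugtssdrlqrxg": the first step gives "gmiugtssdrlqrx", and the second then gives "gmi".
(Check on "xjjgfrguhr": → "rxjjgfrguh" → "rxj" ✓)

gmi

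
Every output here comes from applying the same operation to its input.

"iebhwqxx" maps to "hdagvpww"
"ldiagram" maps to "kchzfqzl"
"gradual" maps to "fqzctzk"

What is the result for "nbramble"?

Looking at the pairs, the operation is to shift every letter 1 place backward in the alphabet (wrapping around).
Doing the same to "nbramble": "maqzlakd".

maqzlakd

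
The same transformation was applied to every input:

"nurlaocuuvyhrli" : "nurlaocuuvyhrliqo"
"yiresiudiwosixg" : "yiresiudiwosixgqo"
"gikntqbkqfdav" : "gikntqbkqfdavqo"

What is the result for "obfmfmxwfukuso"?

obfmfmxwfukusoqo

Each output is the input with this applied: append "qo".
So "obfmfmxwfukuso" becomes "obfmfmxwfukusoqo".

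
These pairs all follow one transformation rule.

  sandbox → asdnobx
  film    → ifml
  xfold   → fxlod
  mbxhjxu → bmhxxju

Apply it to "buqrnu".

ubrqun

Each output is the input with this applied: swap each adjacent pair of characters (1↔2, 3↔4, ...).
"buqrnu" → "ubrqun".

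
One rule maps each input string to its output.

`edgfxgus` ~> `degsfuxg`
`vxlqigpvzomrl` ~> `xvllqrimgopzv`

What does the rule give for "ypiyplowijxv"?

Looking at the pairs, the operation is to move the first character to the end, then take characters alternately from the front and the back (1st, last, 2nd, 2nd-last, ...).
Working it through for "ypiyplowijxv": intermediate "piyplowijxvy", final "pyivyxpjliow".

pyivyxpjliow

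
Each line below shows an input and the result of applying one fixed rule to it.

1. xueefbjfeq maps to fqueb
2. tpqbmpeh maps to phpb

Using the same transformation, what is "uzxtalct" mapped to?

The transformation: move the last 3 characters to the front (rotate right by 3), then keep every other character starting from the first (positions 1st, 3rd, 5th, ...).
For "uzxtalct", step one produces "lctuzxta"; step two turns that into "ltzt".

ltzt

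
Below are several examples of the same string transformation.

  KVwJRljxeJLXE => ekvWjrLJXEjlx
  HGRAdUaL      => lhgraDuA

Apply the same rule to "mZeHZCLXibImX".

xMzEhzclxIBiM

In each case the input is transformed by: move the last character to the front, then flip the case of every letter.
Applying both steps to "mZeHZCLXibImX": "XmZeHZCLXibIm", then "xMzEhzclxIBiM".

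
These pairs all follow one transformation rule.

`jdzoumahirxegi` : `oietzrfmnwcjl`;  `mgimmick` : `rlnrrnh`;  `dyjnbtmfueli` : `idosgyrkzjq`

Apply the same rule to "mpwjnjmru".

The transformation: delete the last character, then shift every letter 5 places forward in the alphabet (wrapping around).
Starting from "mpwjnjmru": after the first operation, "mpwjnjmr"; after the second, "rubosorw".
(Check on "mgimmick": → "mgimmic" → "rlnrrnh" ✓)

rubosorw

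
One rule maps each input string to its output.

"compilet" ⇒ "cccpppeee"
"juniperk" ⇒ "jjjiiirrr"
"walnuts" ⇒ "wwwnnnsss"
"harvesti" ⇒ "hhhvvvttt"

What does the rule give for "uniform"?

The rule is to keep one character in every 3, starting at position 1 (positions 1st, 4th, 7th, ...), then repeat every character 3 times.
Applying both steps to "uniform": "ufm", then "uuufffmmm".

uuufffmmm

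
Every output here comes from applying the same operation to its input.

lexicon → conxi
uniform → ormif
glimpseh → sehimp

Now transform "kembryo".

ryomb

The pattern: delete the first 2 characters, then move the last 3 characters to the front (rotate right by 3).
For "kembryo", step one produces "mbryo"; step two turns that into "ryomb".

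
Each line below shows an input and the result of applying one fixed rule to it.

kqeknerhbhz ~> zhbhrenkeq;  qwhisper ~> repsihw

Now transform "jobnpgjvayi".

The pattern: delete the first character, then reverse the string.
For "jobnpgjvayi", step one produces "obnpgjvayi"; step two turns that into "iyavjgpnbo".

iyavjgpnbo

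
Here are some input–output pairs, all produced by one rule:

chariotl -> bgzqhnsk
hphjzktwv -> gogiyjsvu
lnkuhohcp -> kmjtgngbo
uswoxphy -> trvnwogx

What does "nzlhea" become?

Looking at the pairs, the operation is to shift every letter 1 place backward in the alphabet (wrapping around).
Doing the same to "nzlhea": "mykgdz".

mykgdz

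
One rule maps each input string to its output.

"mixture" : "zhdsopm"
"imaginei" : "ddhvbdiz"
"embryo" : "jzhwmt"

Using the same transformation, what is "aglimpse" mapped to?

zvbgdhkn

What's happening: move the last character to the front, then shift every letter 5 places backward in the alphabet (wrapping around).
For "aglimpse", step one produces "eaglimps"; step two turns that into "zvbgdhkn".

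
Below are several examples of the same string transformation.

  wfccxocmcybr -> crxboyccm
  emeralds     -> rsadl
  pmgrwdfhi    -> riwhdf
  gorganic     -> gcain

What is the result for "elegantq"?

In each case the input is transformed by: delete the first 3 characters, then take characters alternately from the front and the back (1st, last, 2nd, 2nd-last, ...).
On "elegantq": the first step gives "gantq", and the second then gives "gqatn".

gqatn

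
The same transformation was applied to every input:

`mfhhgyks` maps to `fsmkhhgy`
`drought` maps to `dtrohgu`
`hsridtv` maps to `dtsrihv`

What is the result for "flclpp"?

Looking at the pairs, the operation is to sort the characters into reverse alphabetical order, then swap the first and last characters.
"flclpp" → "ppllfc" → "cpllfp".

cpllfp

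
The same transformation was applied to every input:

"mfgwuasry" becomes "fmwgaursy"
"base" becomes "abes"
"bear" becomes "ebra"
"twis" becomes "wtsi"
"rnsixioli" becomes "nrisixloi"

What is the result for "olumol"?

The rule is to swap each adjacent pair of characters (1↔2, 3↔4, ...).
On "olumol" that produces "lomulo".

lomulo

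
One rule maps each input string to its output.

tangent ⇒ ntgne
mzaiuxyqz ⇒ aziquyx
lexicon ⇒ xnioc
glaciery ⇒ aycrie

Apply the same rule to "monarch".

nhacr

What's happening: delete the first 2 characters, then take characters alternately from the front and the back (1st, last, 2nd, 2nd-last, ...).
Working it through for "monarch": intermediate "narch", final "nhacr".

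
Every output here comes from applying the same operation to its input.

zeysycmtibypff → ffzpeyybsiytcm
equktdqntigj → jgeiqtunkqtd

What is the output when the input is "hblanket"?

The transformation: move the last character to the front, then take characters alternately from the front and the back (1st, last, 2nd, 2nd-last, ...).
Working it through for "hblanket": intermediate "thblanke", final "tehkbnla".

tehkbnla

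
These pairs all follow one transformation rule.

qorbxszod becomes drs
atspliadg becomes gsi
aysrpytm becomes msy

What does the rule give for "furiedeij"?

jrd

The rule is to move the last character to the front, then keep one character in every 3, starting at position 1 (positions 1st, 4th, 7th, ...).
Working it through for "furiedeij": intermediate "jfuriedei", final "jrd".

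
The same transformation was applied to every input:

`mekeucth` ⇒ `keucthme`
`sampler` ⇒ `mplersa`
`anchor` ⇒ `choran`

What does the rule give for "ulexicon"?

exiconul

Each output is the input with this applied: move the first 2 characters to the end (rotate left by 2).
"ulexicon" → "exiconul".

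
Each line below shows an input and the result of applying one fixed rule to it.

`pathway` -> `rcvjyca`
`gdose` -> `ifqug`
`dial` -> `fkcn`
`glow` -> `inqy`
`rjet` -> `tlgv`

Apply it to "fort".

The rule is to shift every letter 2 places forward in the alphabet (wrapping around).
For "fort" the result is "hqtv".

hqtv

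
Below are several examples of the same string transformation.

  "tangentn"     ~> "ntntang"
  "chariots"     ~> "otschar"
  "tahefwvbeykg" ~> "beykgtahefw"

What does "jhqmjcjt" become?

What's happening: swap the front and back halves of the string, then delete the first character.
On "jhqmjcjt": the first step gives "jcjtjhqm", and the second then gives "cjtjhqm".

cjtjhqm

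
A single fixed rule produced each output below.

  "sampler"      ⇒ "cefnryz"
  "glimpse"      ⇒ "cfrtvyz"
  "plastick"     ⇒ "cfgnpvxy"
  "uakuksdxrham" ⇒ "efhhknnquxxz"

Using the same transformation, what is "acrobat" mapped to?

begnnop

The pattern: shift every letter 13 places forward in the alphabet (wrapping around) — i.e. ROT13, then sort the characters into alphabetical order.
On "acrobat": the first step gives "npebong", and the second then gives "begnnop".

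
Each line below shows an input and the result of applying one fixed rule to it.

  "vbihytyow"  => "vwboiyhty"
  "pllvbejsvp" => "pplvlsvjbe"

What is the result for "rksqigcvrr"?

Rule — take characters alternately from the front and the back (1st, last, 2nd, 2nd-last, ...).
So "rksqigcvrr" becomes "rrkrsvqcig".

rrkrsvqcig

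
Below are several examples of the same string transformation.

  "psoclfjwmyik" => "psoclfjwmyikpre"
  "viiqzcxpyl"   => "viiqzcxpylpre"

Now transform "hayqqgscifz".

hayqqgscifzpre

The pattern: append "pre".
Doing the same to "hayqqgscifz": "hayqqgscifzpre".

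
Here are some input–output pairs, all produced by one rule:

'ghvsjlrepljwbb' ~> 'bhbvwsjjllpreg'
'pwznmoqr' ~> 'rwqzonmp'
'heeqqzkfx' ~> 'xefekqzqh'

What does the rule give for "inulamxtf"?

fntuxlmai

The transformation: take characters alternately from the front and the back (1st, last, 2nd, 2nd-last, ...), then move the first character to the end.
Applying both steps to "inulamxtf": "ifntuxlma", then "fntuxlmai".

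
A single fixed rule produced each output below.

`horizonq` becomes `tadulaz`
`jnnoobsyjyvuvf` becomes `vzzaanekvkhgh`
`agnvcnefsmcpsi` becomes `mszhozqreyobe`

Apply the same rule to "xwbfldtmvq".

jinrxpfyh

What's happening: shift every letter 12 places forward in the alphabet (wrapping around), then delete the last character.
Applying that to "xwbfldtmvq" gives "jinrxpfyh".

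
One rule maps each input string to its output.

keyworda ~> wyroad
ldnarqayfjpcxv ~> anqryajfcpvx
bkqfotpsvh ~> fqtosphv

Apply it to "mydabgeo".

adgboe

Each output is the input with this applied: swap each adjacent pair of characters (1↔2, 3↔4, ...), then delete the first 2 characters.
For "mydabgeo" the result is "adgboe".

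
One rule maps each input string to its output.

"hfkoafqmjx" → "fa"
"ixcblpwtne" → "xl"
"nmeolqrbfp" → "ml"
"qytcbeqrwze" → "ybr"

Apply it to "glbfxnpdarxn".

lxd

What's happening: delete the last 3 characters, then keep one character in every 3, starting at position 2 (positions 2nd, 5th, 8th, ...).
Working it through for "glbfxnpdarxn": intermediate "glbfxnpda", final "lxd".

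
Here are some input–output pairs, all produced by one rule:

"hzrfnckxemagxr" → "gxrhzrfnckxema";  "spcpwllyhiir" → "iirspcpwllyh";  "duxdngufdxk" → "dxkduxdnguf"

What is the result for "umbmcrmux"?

The pattern: move the last 3 characters to the front (rotate right by 3).
On "umbmcrmux" that produces "muxumbmcr".

muxumbmcr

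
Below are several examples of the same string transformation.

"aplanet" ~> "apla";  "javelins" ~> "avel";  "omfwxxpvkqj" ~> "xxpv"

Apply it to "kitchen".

Each output is the input with this applied: move the last 3 characters to the front (rotate right by 3), then keep only the last 4 characters.
Applying both steps to "kitchen": "henkitc", then "kitc".

kitc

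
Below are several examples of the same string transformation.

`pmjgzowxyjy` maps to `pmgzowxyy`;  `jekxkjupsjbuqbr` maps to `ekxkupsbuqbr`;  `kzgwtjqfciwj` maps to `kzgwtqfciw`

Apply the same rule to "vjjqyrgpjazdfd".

Each output is the input with this applied: remove every "j".
Doing the same to "vjjqyrgpjazdfd": "vqyrgpazdfd".

vqyrgpazdfd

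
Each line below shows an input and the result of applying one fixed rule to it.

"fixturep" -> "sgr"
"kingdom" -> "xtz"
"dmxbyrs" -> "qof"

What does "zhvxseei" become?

Rule — shift every letter 13 places forward in the alphabet (wrapping around) — i.e. ROT13, then keep one character in every 3, starting at position 1 (positions 1st, 4th, 7th, ...).
So "zhvxseei" becomes "mkr".

mkr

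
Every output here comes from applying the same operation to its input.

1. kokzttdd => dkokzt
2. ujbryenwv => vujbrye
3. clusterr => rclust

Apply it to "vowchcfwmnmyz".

Rule — move the last character to the front, then delete the last 2 characters.
Starting from "vowchcfwmnmyz": after the first operation, "zvowchcfwmnmy"; after the second, "zvowchcfwmn".
(Check on "ujbryenwv": → "vujbryenw" → "vujbrye" ✓)

zvowchcfwmn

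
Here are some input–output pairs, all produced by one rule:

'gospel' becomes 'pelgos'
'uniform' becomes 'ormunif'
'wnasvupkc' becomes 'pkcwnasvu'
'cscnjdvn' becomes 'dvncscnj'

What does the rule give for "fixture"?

In each case the input is transformed by: move the last 3 characters to the front (rotate right by 3).
For "fixture" the result is "urefixt".

urefixt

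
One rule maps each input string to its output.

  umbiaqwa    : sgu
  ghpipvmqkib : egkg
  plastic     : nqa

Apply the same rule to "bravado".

In each case the input is transformed by: shift every letter 2 places backward in the alphabet (wrapping around), then keep one character in every 3, starting at position 1 (positions 1st, 4th, 7th, ...).
"bravado" → "zpytybm" → "ztm".

ztm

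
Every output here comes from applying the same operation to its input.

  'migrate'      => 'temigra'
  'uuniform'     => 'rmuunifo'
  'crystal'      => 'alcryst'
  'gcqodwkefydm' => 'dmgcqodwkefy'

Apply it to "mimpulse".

semimpul

Rule — move the last 2 characters to the front (rotate right by 2).
Applying that to "mimpulse" gives "semimpul".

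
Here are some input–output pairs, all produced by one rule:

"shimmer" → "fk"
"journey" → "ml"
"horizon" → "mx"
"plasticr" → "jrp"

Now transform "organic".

Rule — keep one character in every 3, starting at position 2 (positions 2nd, 5th, 8th, ...), then shift every letter 2 places backward in the alphabet (wrapping around).
"organic" → "rn" → "pl".

pl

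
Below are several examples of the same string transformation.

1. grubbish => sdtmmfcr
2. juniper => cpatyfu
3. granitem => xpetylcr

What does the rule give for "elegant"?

The rule is to reverse the string, then shift every letter 11 places forward in the alphabet (wrapping around).
"elegant" → "tnagele" → "eylrpwp".

eylrpwp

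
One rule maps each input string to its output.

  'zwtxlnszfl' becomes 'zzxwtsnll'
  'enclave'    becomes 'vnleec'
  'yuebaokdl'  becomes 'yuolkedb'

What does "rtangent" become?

ttrnnge

The pattern: sort the characters into reverse alphabetical order, then delete the last character.
Working it through for "rtangent": intermediate "ttrnngea", final "ttrnnge".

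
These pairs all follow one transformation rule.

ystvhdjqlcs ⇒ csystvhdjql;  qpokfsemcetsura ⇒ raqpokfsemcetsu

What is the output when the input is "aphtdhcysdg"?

In each case the input is transformed by: move the last 2 characters to the front (rotate right by 2).
"aphtdhcysdg" → "dgaphtdhcys".

dgaphtdhcys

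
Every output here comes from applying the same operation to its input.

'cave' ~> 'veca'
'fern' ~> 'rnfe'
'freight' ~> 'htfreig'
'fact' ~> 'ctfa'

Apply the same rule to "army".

In each case the input is transformed by: move the last 2 characters to the front (rotate right by 2).
So "army" becomes "myar".

myar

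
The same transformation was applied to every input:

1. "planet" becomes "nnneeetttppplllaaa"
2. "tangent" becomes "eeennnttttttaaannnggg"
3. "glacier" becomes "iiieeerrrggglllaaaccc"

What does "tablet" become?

llleeettttttaaabbb

The transformation: move the last 3 characters to the front (rotate right by 3), then repeat every character 3 times.
"tablet" → "lettab" → "llleeettttttaaabbb".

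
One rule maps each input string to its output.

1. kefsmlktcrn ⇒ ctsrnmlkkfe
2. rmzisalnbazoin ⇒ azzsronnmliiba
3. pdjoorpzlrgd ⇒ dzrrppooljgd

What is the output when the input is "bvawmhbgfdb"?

Each output is the input with this applied: sort the characters into reverse alphabetical order, then move the last character to the front.
"bvawmhbgfdb" → "wvmhgfdbbba" → "awvmhgfdbbb".
(Check on "kefsmlktcrn": → "tsrnmlkkfec" → "ctsrnmlkkfe" ✓)

awvmhgfdbbb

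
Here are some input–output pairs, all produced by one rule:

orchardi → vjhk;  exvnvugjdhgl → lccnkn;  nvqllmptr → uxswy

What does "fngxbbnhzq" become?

Each output is the input with this applied: keep every other character starting from the first (positions 1st, 3rd, 5th, ...), then shift every letter 7 places forward in the alphabet (wrapping around).
Applying that to "fngxbbnhzq" gives "mniug".

mniug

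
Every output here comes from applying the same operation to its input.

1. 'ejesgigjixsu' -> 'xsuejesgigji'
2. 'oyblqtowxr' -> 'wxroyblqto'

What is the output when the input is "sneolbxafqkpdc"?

pdcsneolbxafqk

The rule is to move the last 3 characters to the front (rotate right by 3).
So "sneolbxafqkpdc" becomes "pdcsneolbxafqk".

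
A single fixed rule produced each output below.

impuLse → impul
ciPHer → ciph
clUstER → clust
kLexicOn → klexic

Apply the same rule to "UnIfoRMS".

unifor

Rule — delete the last 2 characters, then convert every letter to lowercase.
For "UnIfoRMS", step one produces "UnIfoR"; step two turns that into "unifor".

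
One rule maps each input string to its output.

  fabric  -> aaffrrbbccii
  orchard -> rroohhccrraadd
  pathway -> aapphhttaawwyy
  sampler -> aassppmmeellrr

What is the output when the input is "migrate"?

What's happening: swap each adjacent pair of characters (1↔2, 3↔4, ...), then double every character.
Applying both steps to "migrate": "imrgtae", then "iimmrrggttaaee".
(Check on "orchard": → "rohcrad" → "rroohhccrraadd" ✓)

iimmrrggttaaee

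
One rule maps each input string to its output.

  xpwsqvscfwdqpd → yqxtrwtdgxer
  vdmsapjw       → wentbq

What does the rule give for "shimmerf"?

Rule — shift every letter 1 place forward in the alphabet (wrapping around), then delete the last 2 characters.
On "shimmerf": the first step gives "tijnnfsg", and the second then gives "tijnnf".

tijnnf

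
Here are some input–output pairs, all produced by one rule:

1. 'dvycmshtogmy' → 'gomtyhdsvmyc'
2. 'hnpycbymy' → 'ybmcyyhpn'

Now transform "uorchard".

ahrcdruo

What's happening: move the last 3 characters to the front (rotate right by 3), then take characters alternately from the front and the back (1st, last, 2nd, 2nd-last, ...).
On "uorchard" that produces "ahrcdruo".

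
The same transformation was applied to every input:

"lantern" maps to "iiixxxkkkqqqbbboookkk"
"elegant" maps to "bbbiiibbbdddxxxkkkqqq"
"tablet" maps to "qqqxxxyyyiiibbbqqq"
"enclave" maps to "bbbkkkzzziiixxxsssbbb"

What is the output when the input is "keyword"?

The transformation: repeat every character 3 times, then shift every letter 3 places backward in the alphabet (wrapping around).
Working it through for "keyword": intermediate "kkkeeeyyywwwooorrrddd", final "hhhbbbvvvtttllloooaaa".

hhhbbbvvvtttllloooaaa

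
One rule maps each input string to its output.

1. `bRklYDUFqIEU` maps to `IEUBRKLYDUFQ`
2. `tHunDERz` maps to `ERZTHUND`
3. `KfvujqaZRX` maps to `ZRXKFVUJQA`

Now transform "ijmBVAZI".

AZIIJMBV

The pattern: move the last 3 characters to the front (rotate right by 3), then convert every letter to uppercase.
Starting from "ijmBVAZI": after the first operation, "AZIijmBV"; after the second, "AZIIJMBV".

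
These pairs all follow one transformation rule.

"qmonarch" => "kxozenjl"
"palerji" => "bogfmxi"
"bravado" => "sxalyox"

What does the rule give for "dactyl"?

qviaxz

Looking at the pairs, the operation is to shift every letter 3 places backward in the alphabet (wrapping around), then move the first 3 characters to the end (rotate left by 3).
Applying both steps to "dactyl": "axzqvi", then "qviaxz".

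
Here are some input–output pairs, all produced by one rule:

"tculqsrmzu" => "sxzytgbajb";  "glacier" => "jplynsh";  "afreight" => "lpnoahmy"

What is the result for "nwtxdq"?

ekxuda

The pattern: shift every letter 7 places forward in the alphabet (wrapping around), then move the first 3 characters to the end (rotate left by 3).
"nwtxdq" → "udaekx" → "ekxuda".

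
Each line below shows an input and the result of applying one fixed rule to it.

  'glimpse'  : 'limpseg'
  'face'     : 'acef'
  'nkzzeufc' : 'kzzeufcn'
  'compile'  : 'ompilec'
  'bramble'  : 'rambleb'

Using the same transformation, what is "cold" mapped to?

oldc

What's happening: move the first character to the end.
"cold" → "oldc".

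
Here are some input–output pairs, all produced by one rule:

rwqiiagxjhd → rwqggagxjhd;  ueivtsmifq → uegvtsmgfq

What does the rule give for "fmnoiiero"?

The transformation: replace every "i" with "g".
Applying that to "fmnoiiero" gives "fmnoggero".

fmnoggero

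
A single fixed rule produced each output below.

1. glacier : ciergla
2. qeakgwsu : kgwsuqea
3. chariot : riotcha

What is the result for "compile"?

The transformation: move the first 3 characters to the end (rotate left by 3).
On "compile" that produces "pilecom".

pilecom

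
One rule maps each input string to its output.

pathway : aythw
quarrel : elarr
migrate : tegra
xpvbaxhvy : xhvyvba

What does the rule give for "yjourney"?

neyour

The rule is to delete the first 2 characters, then move the first 3 characters to the end (rotate left by 3).
On "yjourney" that produces "neyour".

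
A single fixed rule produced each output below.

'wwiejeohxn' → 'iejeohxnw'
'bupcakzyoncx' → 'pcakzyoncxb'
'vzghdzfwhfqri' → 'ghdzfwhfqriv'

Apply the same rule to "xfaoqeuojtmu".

aoqeuojtmux

The transformation: move the first 2 characters to the end (rotate left by 2), then delete the last character.
On "xfaoqeuojtmu" that produces "aoqeuojtmux".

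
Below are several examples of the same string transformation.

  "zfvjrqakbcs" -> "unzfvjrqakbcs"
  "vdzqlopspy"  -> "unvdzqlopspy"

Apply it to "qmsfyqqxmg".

In each case the input is transformed by: prepend "un".
So "qmsfyqqxmg" becomes "unqmsfyqqxmg".

unqmsfyqqxmg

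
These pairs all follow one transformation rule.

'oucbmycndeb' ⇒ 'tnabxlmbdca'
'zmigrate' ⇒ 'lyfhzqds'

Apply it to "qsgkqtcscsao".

rpjfsprbrbnz

What's happening: swap each adjacent pair of characters (1↔2, 3↔4, ...), then shift every letter 1 place backward in the alphabet (wrapping around).
For "qsgkqtcscsao", step one produces "sqkgtqscscoa"; step two turns that into "rpjfsprbrbnz".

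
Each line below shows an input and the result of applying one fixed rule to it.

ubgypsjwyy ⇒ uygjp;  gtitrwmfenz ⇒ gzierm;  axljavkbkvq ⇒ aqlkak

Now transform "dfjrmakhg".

Looking at the pairs, the operation is to keep every other character starting from the first (positions 1st, 3rd, 5th, ...), then take characters alternately from the front and the back (1st, last, 2nd, 2nd-last, ...).
On "dfjrmakhg": the first step gives "djmkg", and the second then gives "dgjkm".

dgjkm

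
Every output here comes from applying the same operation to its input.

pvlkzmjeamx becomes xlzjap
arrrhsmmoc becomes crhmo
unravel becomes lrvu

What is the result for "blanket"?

takb

The transformation: swap the first and last characters, then keep every other character starting from the first (positions 1st, 3rd, 5th, ...).
"blanket" → "tlankeb" → "takb".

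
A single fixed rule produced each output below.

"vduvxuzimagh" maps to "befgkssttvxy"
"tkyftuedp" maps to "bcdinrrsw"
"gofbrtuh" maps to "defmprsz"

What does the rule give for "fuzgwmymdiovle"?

What's happening: shift every letter 2 places backward in the alphabet (wrapping around), then sort the characters into alphabetical order.
On "fuzgwmymdiovle" that produces "bcdegjkkmstuwx".

bcdegjkkmstuwx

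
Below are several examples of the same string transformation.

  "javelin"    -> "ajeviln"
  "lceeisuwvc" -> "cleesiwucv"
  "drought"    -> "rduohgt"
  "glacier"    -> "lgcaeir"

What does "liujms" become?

What's happening: swap each adjacent pair of characters (1↔2, 3↔4, ...).
"liujms" → "iljusm".

iljusm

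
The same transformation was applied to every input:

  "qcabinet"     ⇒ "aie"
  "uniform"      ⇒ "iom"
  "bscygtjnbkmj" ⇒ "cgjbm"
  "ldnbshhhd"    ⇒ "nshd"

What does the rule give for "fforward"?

In each case the input is transformed by: delete the first character, then keep every other character starting from the second (positions 2nd, 4th, 6th, ...).
On "fforward": the first step gives "forward", and the second then gives "owr".

owr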